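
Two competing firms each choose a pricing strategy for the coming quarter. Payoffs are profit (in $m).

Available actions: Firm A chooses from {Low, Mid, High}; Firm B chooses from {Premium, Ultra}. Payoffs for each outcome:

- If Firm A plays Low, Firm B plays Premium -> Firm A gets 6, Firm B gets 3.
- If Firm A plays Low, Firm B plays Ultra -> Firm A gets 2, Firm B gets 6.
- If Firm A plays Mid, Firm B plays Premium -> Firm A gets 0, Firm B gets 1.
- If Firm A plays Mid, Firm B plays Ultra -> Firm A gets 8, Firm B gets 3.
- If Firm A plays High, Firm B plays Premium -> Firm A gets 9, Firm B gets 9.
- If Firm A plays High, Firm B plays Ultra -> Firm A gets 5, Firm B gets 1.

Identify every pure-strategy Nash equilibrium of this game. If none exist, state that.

Firm A against Premium: payoffs 6, 0, 9 → best response High.
Firm A against Ultra: payoffs 2, 8, 5 → best response Mid.
Firm B against Low: payoffs 3, 6 → best response Ultra.
Firm B against Mid: payoffs 1, 3 → best response Ultra.
Firm B against High: payoffs 9, 1 → best response Premium.
Mutual best responses: (Mid, Ultra); (High, Premium).

Pure-strategy Nash equilibria: (Mid, Ultra) and (High, Premium)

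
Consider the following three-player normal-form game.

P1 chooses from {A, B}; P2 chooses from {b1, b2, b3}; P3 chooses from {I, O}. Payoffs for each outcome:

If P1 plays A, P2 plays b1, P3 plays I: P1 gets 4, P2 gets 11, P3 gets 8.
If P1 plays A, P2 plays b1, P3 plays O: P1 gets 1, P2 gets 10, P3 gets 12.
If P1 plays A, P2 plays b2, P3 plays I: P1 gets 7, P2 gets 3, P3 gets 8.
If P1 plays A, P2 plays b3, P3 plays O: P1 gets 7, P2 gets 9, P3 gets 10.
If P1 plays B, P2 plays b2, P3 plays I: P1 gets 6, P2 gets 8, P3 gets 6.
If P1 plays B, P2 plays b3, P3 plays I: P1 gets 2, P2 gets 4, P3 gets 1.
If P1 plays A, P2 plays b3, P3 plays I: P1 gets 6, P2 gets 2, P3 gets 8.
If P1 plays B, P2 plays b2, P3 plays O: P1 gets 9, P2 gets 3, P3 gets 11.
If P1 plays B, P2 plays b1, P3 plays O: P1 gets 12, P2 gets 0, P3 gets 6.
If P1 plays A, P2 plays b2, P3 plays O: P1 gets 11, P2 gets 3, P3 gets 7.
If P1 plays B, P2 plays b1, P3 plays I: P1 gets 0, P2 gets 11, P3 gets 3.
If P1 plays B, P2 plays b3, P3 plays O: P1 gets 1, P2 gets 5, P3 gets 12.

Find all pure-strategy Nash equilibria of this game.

There is no pure-strategy Nash equilibrium.

For each strategy profile, look for a profitable unilateral deviation.
(A, b1, I): P3 can switch to O (8 → 12). Not NE.
(A, b1, O): P1 can switch to B (1 → 12). Not NE.
(A, b2, I): P2 can switch to b1 (3 → 11). Not NE.
(A, b2, O): P2 can switch to b1 (3 → 10). Not NE.
(A, b3, I): P2 can switch to b1 (2 → 11). Not NE.
(A, b3, O): P2 can switch to b1 (9 → 10). Not NE.
(B, b1, I): P1 can switch to A (0 → 4). Not NE.
(B, b1, O): P2 can switch to b2 (0 → 3). Not NE.
(B, b2, I): P1 can switch to A (6 → 7). Not NE.
(B, b2, O): P1 can switch to A (9 → 11). Not NE.
(The remaining 2 profiles each have a profitable deviation by the same check.)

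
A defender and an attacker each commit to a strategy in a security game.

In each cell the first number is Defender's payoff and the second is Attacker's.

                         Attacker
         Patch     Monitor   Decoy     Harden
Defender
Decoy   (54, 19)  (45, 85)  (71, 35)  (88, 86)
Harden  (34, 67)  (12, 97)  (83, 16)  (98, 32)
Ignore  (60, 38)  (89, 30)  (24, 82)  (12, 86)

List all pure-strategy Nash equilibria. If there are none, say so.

none

Check each profile: it is a Nash equilibrium iff no player can strictly gain by switching unilaterally.
(Decoy, Patch): Defender can switch to Ignore (54 → 60). Not NE.
(Decoy, Monitor): Defender can switch to Ignore (45 → 89). Not NE.
(Decoy, Decoy): Defender can switch to Harden (71 → 83). Not NE.
(Decoy, Harden): Defender can switch to Harden (88 → 98). Not NE.
(Harden, Patch): Defender can switch to Decoy (34 → 54). Not NE.
(Harden, Monitor): Defender can switch to Decoy (12 → 45). Not NE.
(Harden, Decoy): Attacker can switch to Patch (16 → 67). Not NE.
(Harden, Harden): Attacker can switch to Patch (32 → 67). Not NE.
(The remaining 4 profiles each have a profitable deviation by the same check.)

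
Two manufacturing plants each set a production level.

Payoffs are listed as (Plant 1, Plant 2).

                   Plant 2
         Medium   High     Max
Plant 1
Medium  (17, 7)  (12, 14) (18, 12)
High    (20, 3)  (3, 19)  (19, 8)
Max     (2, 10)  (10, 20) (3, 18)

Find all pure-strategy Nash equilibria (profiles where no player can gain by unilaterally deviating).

Mark each player's best response to every combination of opponents' strategies; a profile where every player is best-responding is a pure Nash equilibrium.
Plant 1 against Medium: payoffs 17, 20, 2 → best response High.
Plant 1 against High: payoffs 12, 3, 10 → best response Medium.
Plant 1 against Max: payoffs 18, 19, 3 → best response High.
Plant 2 against Medium: payoffs 7, 14, 12 → best response High.
Plant 2 against High: payoffs 3, 19, 8 → best response High.
Plant 2 against Max: payoffs 10, 20, 18 → best response High.
Mutual best responses: (Medium, High).

(Medium, High)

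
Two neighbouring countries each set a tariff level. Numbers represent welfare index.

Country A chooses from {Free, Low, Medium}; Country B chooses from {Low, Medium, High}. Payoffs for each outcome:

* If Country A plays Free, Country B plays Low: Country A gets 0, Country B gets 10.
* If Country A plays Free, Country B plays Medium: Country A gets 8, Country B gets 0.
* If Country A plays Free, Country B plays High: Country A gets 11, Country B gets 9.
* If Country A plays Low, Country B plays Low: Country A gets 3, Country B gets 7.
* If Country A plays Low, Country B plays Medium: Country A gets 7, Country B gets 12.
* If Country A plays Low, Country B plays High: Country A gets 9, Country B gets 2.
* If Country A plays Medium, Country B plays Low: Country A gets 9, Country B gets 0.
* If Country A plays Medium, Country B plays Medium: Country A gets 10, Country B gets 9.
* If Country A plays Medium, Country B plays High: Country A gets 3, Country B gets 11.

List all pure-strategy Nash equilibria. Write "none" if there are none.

For each strategy profile, look for a profitable unilateral deviation.
(Free, Low): Country A can switch to Low (0 → 3). Not NE.
(Free, Medium): Country A can switch to Medium (8 → 10). Not NE.
(Free, High): Country B can switch to Low (9 → 10). Not NE.
(Low, Low): Country A can switch to Medium (3 → 9). Not NE.
(Low, Medium): Country A can switch to Free (7 → 8). Not NE.
(Low, High): Country A can switch to Free (9 → 11). Not NE.
(Medium, Low): Country B can switch to Medium (0 → 9). Not NE.
(Medium, Medium): Country B can switch to High (9 → 11). Not NE.
(The remaining 1 profile has a profitable deviation by the same check.)

There is no pure-strategy Nash equilibrium.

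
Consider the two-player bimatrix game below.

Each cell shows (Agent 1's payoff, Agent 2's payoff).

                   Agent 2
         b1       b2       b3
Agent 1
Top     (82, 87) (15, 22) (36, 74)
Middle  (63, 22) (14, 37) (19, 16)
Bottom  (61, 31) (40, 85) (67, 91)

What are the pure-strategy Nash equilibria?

Pure-strategy Nash equilibria: (Top, b1) and (Bottom, b3)

Check each profile: it is a Nash equilibrium iff no player can strictly gain by switching unilaterally.
(Top, b1): Agent 1 gets 82, best alternative 63; Agent 2 gets 87, best alternative 74. No profitable deviation — NE.
(Top, b2): Agent 1 can switch to Bottom (15 → 40). Not NE.
(Top, b3): Agent 1 can switch to Bottom (36 → 67). Not NE.
(Middle, b1): Agent 1 can switch to Top (63 → 82). Not NE.
(Middle, b2): Agent 1 can switch to Top (14 → 15). Not NE.
(Middle, b3): Agent 1 can switch to Top (19 → 36). Not NE.
(Bottom, b1): Agent 1 can switch to Top (61 → 82). Not NE.
(Bottom, b2): Agent 2 can switch to b3 (85 → 91). Not NE.
(Bottom, b3): Agent 1 gets 67, best alternative 36; Agent 2 gets 91, best alternative 85. No profitable deviation — NE.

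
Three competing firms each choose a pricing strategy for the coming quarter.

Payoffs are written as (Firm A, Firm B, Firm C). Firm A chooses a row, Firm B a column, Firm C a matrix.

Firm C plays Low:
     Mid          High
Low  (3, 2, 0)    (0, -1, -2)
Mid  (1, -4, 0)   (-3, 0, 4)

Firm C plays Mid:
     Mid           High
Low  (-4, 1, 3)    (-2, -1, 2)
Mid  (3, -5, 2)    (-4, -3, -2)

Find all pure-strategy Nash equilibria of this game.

For each player, find the best response to each opponent profile; mutual best responses are the pure NE.
Firm A against (Mid, Low): payoffs 3, 1 → best response Low.
Firm A against (Mid, Mid): payoffs -4, 3 → best response Mid.
Firm A against (High, Low): payoffs 0, -3 → best response Low.
Firm A against (High, Mid): payoffs -2, -4 → best response Low.
Firm B against (Low, Low): payoffs 2, -1 → best response Mid.
Firm B against (Low, Mid): payoffs 1, -1 → best response Mid.
Firm B against (Mid, Low): payoffs -4, 0 → best response High.
Firm B against (Mid, Mid): payoffs -5, -3 → best response High.
Firm C against (Low, Mid): payoffs 0, 3 → best response Mid.
Firm C against (Low, High): payoffs -2, 2 → best response Mid.
Firm C against (Mid, Mid): payoffs 0, 2 → best response Mid.
Firm C against (Mid, High): payoffs 4, -2 → best response Low.
No profile is a mutual best response for all players.

No pure-strategy Nash equilibrium.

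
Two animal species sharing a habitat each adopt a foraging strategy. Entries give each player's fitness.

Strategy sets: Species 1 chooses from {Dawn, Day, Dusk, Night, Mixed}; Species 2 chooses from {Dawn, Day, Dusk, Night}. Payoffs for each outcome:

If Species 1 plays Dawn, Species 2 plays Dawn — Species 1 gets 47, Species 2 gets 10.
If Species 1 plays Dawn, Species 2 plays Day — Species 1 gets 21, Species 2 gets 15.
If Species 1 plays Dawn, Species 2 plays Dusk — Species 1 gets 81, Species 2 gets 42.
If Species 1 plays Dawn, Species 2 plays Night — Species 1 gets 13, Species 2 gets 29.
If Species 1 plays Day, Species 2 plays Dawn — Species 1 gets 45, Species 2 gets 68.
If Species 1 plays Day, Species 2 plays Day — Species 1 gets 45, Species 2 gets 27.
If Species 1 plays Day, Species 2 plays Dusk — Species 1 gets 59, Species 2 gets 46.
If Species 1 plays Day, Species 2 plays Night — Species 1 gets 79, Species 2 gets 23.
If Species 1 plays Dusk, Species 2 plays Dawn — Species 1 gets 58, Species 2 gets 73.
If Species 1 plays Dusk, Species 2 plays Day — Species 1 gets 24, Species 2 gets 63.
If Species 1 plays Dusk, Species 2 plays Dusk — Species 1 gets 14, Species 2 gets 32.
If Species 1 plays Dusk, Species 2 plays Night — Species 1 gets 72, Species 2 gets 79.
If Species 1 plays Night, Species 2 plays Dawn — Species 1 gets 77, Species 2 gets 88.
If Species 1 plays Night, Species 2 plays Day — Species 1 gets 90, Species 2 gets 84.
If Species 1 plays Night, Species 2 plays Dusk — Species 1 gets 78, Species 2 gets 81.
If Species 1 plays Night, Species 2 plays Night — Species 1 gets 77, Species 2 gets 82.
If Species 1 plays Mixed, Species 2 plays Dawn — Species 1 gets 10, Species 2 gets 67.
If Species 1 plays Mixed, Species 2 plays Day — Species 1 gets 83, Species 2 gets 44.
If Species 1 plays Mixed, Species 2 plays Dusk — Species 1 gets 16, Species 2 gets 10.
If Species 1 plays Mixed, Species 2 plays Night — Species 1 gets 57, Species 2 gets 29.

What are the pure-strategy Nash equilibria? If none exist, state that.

Species 1 against Dawn: payoffs 47, 45, 58, 77, 10 → best response Night.
Species 1 against Day: payoffs 21, 45, 24, 90, 83 → best response Night.
Species 1 against Dusk: payoffs 81, 59, 14, 78, 16 → best response Dawn.
Species 1 against Night: payoffs 13, 79, 72, 77, 57 → best response Day.
Species 2 against Dawn: payoffs 10, 15, 42, 29 → best response Dusk.
Species 2 against Day: payoffs 68, 27, 46, 23 → best response Dawn.
Species 2 against Dusk: payoffs 73, 63, 32, 79 → best response Night.
Species 2 against Night: payoffs 88, 84, 81, 82 → best response Dawn.
Species 2 against Mixed: payoffs 67, 44, 10, 29 → best response Dawn.
Mutual best responses: (Dawn, Dusk); (Night, Dawn).

Pure-strategy Nash equilibria: (Dawn, Dusk), (Night, Dawn)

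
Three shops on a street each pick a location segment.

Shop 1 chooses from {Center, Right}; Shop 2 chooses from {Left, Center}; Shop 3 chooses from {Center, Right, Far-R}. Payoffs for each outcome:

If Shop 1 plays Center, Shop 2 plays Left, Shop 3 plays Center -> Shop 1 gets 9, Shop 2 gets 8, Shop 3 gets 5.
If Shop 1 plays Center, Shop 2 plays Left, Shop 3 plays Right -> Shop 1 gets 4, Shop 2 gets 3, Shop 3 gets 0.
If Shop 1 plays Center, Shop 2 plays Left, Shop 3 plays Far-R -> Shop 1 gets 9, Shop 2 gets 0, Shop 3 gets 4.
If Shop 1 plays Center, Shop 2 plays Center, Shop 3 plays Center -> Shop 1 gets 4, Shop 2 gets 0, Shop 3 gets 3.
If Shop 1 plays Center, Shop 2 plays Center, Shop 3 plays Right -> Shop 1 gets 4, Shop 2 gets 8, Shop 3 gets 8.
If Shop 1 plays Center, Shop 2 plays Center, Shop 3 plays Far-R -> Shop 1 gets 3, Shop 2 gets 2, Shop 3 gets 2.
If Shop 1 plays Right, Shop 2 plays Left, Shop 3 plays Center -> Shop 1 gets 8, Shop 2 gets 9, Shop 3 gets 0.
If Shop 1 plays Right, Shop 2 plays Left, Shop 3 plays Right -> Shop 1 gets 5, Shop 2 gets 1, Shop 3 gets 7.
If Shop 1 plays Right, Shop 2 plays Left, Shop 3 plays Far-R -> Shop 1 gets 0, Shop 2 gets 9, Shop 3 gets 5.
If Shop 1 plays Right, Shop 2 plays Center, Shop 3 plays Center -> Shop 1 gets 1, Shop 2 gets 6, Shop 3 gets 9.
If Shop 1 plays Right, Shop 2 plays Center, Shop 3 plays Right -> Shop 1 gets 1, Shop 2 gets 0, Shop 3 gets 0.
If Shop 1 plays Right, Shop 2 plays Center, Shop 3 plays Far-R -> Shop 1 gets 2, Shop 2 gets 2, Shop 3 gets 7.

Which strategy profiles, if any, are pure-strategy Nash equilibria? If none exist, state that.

Shop 1 against (Left, Center): payoffs 9, 8 → best response Center.
Shop 1 against (Left, Right): payoffs 4, 5 → best response Right.
Shop 1 against (Left, Far-R): payoffs 9, 0 → best response Center.
Shop 1 against (Center, Center): payoffs 4, 1 → best response Center.
Shop 1 against (Center, Right): payoffs 4, 1 → best response Center.
Shop 1 against (Center, Far-R): payoffs 3, 2 → best response Center.
Shop 2 against (Center, Center): payoffs 8, 0 → best response Left.
Shop 2 against (Center, Right): payoffs 3, 8 → best response Center.
Shop 2 against (Center, Far-R): payoffs 0, 2 → best response Center.
Shop 2 against (Right, Center): payoffs 9, 6 → best response Left.
Shop 2 against (Right, Right): payoffs 1, 0 → best response Left.
Shop 2 against (Right, Far-R): payoffs 9, 2 → best response Left.
Shop 3 against (Center, Left): payoffs 5, 0, 4 → best response Center.
Shop 3 against (Center, Center): payoffs 3, 8, 2 → best response Right.
Shop 3 against (Right, Left): payoffs 0, 7, 5 → best response Right.
Shop 3 against (Right, Center): payoffs 9, 0, 7 → best response Center.
Mutual best responses: (Center, Left, Center); (Center, Center, Right); (Right, Left, Right).

The pure Nash equilibria are (Center, Left, Center); (Center, Center, Right); (Right, Left, Right).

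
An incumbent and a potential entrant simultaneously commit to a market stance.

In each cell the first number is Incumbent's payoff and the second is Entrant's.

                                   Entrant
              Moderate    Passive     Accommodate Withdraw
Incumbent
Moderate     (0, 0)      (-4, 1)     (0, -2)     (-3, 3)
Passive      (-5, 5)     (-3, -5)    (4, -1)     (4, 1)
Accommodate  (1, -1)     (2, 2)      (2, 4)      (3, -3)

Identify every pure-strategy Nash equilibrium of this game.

Incumbent against Moderate: payoffs 0, -5, 1 → best response Accommodate.
Incumbent against Passive: payoffs -4, -3, 2 → best response Accommodate.
Incumbent against Accommodate: payoffs 0, 4, 2 → best response Passive.
Incumbent against Withdraw: payoffs -3, 4, 3 → best response Passive.
Entrant against Moderate: payoffs 0, 1, -2, 3 → best response Withdraw.
Entrant against Passive: payoffs 5, -5, -1, 1 → best response Moderate.
Entrant against Accommodate: payoffs -1, 2, 4, -3 → best response Accommodate.
No profile is a mutual best response for all players.

There is no pure-strategy Nash equilibrium.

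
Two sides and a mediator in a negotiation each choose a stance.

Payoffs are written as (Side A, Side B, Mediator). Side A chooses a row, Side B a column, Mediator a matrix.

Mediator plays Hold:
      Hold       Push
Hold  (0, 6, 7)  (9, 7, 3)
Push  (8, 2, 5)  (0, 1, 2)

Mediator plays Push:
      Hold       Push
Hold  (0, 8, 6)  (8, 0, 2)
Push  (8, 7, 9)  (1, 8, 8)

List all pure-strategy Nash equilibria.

Side A against (Hold, Hold): payoffs 0, 8 → best response Push.
Side A against (Hold, Push): payoffs 0, 8 → best response Push.
Side A against (Push, Hold): payoffs 9, 0 → best response Hold.
Side A against (Push, Push): payoffs 8, 1 → best response Hold.
Side B against (Hold, Hold): payoffs 6, 7 → best response Push.
Side B against (Hold, Push): payoffs 8, 0 → best response Hold.
Side B against (Push, Hold): payoffs 2, 1 → best response Hold.
Side B against (Push, Push): payoffs 7, 8 → best response Push.
Mediator against (Hold, Hold): payoffs 7, 6 → best response Hold.
Mediator against (Hold, Push): payoffs 3, 2 → best response Hold.
Mediator against (Push, Hold): payoffs 5, 9 → best response Push.
Mediator against (Push, Push): payoffs 2, 8 → best response Push.
Mutual best responses: (Hold, Push, Hold).

Pure NE: (Hold, Push, Hold)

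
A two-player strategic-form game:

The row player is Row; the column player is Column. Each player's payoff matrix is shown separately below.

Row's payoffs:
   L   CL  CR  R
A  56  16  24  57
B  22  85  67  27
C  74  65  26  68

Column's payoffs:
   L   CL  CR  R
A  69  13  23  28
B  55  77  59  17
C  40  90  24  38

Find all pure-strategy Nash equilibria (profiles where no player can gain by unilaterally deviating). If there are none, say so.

Pure NE: (B, CL)

Check each profile: it is a Nash equilibrium iff no player can strictly gain by switching unilaterally.
(A, L): Row can switch to C (56 → 74). Not NE.
(A, CL): Row can switch to B (16 → 85). Not NE.
(A, CR): Row can switch to B (24 → 67). Not NE.
(A, R): Row can switch to C (57 → 68). Not NE.
(B, L): Row can switch to A (22 → 56). Not NE.
(B, CL): Row gets 85, best alternative 65; Column gets 77, best alternative 59. No profitable deviation — NE.
(B, CR): Column can switch to CL (59 → 77). Not NE.
(B, R): Row can switch to A (27 → 57). Not NE.
(C, L): Column can switch to CL (40 → 90). Not NE.
(C, CL): Row can switch to B (65 → 85). Not NE.
(C, CR): Row can switch to B (26 → 67). Not NE.
(C, R): Column can switch to L (38 → 40). Not NE.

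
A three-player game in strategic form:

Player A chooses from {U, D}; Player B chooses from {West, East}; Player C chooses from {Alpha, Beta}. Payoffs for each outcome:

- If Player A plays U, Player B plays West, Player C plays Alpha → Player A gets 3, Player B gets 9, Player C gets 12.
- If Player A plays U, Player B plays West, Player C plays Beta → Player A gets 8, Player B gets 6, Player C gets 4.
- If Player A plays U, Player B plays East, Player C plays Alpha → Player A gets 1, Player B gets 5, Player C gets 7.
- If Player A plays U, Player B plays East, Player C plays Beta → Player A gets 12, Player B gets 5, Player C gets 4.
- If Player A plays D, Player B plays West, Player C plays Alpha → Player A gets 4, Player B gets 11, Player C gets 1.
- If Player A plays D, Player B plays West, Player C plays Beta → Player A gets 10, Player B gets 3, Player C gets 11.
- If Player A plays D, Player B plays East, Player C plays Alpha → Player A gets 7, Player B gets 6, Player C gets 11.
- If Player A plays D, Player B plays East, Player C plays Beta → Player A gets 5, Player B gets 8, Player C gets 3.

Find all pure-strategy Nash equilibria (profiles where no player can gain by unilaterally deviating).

(U, West, Alpha): Player A can switch to D (3 → 4). Not NE.
(U, West, Beta): Player A can switch to D (8 → 10). Not NE.
(U, East, Alpha): Player A can switch to D (1 → 7). Not NE.
(U, East, Beta): Player B can switch to West (5 → 6). Not NE.
(D, West, Alpha): Player C can switch to Beta (1 → 11). Not NE.
(D, West, Beta): Player B can switch to East (3 → 8). Not NE.
(D, East, Alpha): Player B can switch to West (6 → 11). Not NE.
(D, East, Beta): Player A can switch to U (5 → 12). Not NE.

none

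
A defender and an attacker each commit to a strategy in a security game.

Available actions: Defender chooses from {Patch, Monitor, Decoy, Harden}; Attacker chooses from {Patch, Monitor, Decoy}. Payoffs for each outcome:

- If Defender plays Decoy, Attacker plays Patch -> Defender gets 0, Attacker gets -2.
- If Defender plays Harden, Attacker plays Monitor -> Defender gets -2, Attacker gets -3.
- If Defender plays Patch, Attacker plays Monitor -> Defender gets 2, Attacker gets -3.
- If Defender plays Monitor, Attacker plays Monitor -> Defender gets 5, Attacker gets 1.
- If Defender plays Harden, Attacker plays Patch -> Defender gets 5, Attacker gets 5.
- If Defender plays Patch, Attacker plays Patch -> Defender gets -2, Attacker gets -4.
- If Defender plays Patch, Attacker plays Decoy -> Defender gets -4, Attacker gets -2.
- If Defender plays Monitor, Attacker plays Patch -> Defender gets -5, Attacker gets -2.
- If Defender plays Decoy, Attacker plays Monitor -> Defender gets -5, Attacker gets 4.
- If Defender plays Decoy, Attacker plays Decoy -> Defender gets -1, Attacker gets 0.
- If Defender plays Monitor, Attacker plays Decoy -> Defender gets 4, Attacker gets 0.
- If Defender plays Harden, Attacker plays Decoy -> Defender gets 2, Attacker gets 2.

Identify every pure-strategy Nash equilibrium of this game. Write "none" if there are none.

Pure-strategy Nash equilibria: (Monitor, Monitor) and (Harden, Patch)

(Patch, Patch): Defender can switch to Decoy (-2 → 0). Not NE.
(Patch, Monitor): Defender can switch to Monitor (2 → 5). Not NE.
(Patch, Decoy): Defender can switch to Monitor (-4 → 4). Not NE.
(Monitor, Patch): Defender can switch to Patch (-5 → -2). Not NE.
(Monitor, Monitor): Defender gets 5, best alternative 2; Attacker gets 1, best alternative 0. No profitable deviation — NE.
(Monitor, Decoy): Attacker can switch to Monitor (0 → 1). Not NE.
(Decoy, Patch): Defender can switch to Harden (0 → 5). Not NE.
(Decoy, Monitor): Defender can switch to Patch (-5 → 2). Not NE.
(Decoy, Decoy): Defender can switch to Monitor (-1 → 4). Not NE.
(Harden, Patch): Defender gets 5, best alternative 0; Attacker gets 5, best alternative 2. No profitable deviation — NE.
(Harden, Monitor): Defender can switch to Patch (-2 → 2). Not NE.
(Harden, Decoy): Defender can switch to Monitor (2 → 4). Not NE.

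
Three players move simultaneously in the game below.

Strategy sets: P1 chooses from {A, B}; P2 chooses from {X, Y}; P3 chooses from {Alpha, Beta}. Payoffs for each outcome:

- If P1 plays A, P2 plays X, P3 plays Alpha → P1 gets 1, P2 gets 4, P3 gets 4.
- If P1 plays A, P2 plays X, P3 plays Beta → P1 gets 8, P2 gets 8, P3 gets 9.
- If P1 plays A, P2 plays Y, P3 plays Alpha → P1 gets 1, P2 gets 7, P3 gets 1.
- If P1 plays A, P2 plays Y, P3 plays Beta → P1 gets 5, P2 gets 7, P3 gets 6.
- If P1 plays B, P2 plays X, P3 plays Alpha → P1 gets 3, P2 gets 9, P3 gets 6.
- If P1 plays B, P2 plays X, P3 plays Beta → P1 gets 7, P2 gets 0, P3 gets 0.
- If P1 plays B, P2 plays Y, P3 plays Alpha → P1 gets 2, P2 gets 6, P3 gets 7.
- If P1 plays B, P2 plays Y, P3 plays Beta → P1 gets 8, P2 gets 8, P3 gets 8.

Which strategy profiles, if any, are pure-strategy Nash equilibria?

(A, X, Beta) and (B, X, Alpha) and (B, Y, Beta)

(A, X, Alpha): P1 can switch to B (1 → 3). Not NE.
(A, X, Beta): P1 gets 8, best alternative 7; P2 gets 8, best alternative 7; P3 gets 9, best alternative 4. No profitable deviation — NE.
(A, Y, Alpha): P1 can switch to B (1 → 2). Not NE.
(A, Y, Beta): P1 can switch to B (5 → 8). Not NE.
(B, X, Alpha): P1 gets 3, best alternative 1; P2 gets 9, best alternative 6; P3 gets 6, best alternative 0. No profitable deviation — NE.
(B, X, Beta): P1 can switch to A (7 → 8). Not NE.
(B, Y, Alpha): P2 can switch to X (6 → 9). Not NE.
(B, Y, Beta): P1 gets 8, best alternative 5; P2 gets 8, best alternative 0; P3 gets 8, best alternative 7. No profitable deviation — NE.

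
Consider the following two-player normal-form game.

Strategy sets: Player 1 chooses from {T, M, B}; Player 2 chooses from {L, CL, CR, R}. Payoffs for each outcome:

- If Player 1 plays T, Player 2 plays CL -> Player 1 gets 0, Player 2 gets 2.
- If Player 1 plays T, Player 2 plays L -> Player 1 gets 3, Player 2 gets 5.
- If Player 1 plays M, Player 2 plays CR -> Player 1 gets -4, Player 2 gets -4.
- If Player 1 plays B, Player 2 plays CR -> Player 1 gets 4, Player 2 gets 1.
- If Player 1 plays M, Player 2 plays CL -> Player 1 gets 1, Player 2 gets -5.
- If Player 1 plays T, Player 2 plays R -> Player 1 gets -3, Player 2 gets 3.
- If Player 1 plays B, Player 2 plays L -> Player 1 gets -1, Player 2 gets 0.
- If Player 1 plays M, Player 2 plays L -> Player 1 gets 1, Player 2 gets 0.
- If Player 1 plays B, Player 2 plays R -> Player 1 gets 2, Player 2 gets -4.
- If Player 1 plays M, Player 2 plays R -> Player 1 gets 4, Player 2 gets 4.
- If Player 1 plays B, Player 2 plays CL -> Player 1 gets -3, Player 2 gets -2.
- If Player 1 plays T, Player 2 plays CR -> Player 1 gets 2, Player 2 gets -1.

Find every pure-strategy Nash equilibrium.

For each strategy profile, look for a profitable unilateral deviation.
(T, L): Player 1 gets 3, best alternative 1; Player 2 gets 5, best alternative 3. No profitable deviation — NE.
(T, CL): Player 1 can switch to M (0 → 1). Not NE.
(T, CR): Player 1 can switch to B (2 → 4). Not NE.
(T, R): Player 1 can switch to M (-3 → 4). Not NE.
(M, L): Player 1 can switch to T (1 → 3). Not NE.
(M, CL): Player 2 can switch to L (-5 → 0). Not NE.
(M, CR): Player 1 can switch to T (-4 → 2). Not NE.
(M, R): Player 1 gets 4, best alternative 2; Player 2 gets 4, best alternative 0. No profitable deviation — NE.
(B, L): Player 1 can switch to T (-1 → 3). Not NE.
(B, CL): Player 1 can switch to T (-3 → 0). Not NE.
(B, CR): Player 1 gets 4, best alternative 2; Player 2 gets 1, best alternative 0. No profitable deviation — NE.
(The remaining 1 profile has a profitable deviation by the same check.)

(T, L), (M, R), (B, CR)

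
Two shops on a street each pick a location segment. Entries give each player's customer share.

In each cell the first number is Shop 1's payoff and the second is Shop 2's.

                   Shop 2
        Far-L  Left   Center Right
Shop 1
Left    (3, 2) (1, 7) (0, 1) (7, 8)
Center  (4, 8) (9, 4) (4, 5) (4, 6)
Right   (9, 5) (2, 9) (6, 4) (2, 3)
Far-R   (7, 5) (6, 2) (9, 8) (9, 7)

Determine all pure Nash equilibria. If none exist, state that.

Pure NE: (Far-R, Center)

Shop 1 against Far-L: payoffs 3, 4, 9, 7 → best response Right.
Shop 1 against Left: payoffs 1, 9, 2, 6 → best response Center.
Shop 1 against Center: payoffs 0, 4, 6, 9 → best response Far-R.
Shop 1 against Right: payoffs 7, 4, 2, 9 → best response Far-R.
Shop 2 against Left: payoffs 2, 7, 1, 8 → best response Right.
Shop 2 against Center: payoffs 8, 4, 5, 6 → best response Far-L.
Shop 2 against Right: payoffs 5, 9, 4, 3 → best response Left.
Shop 2 against Far-R: payoffs 5, 2, 8, 7 → best response Center.
Mutual best responses: (Far-R, Center).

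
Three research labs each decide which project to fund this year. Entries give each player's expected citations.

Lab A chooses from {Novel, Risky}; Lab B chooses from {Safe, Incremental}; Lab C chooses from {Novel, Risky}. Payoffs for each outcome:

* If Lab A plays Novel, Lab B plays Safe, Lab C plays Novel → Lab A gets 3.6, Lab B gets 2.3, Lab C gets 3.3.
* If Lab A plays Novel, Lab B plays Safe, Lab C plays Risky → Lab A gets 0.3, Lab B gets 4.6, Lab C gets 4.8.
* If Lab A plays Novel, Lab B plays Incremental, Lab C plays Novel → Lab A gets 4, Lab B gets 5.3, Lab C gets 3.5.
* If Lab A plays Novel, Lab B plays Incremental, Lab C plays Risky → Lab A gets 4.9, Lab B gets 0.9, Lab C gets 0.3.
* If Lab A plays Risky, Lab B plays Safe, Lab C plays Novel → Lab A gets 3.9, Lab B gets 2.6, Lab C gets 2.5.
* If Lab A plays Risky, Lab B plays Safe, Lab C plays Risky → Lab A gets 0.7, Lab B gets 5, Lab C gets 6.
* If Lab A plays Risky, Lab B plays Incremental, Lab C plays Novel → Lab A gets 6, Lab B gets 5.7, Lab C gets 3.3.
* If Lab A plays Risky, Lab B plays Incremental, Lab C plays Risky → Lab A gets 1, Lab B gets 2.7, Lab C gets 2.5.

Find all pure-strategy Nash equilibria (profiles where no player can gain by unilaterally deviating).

Lab A against (Safe, Novel): payoffs 3.6, 3.9 → best response Risky.
Lab A against (Safe, Risky): payoffs 0.3, 0.7 → best response Risky.
Lab A against (Incremental, Novel): payoffs 4, 6 → best response Risky.
Lab A against (Incremental, Risky): payoffs 4.9, 1 → best response Novel.
Lab B against (Novel, Novel): payoffs 2.3, 5.3 → best response Incremental.
Lab B against (Novel, Risky): payoffs 4.6, 0.9 → best response Safe.
Lab B against (Risky, Novel): payoffs 2.6, 5.7 → best response Incremental.
Lab B against (Risky, Risky): payoffs 5, 2.7 → best response Safe.
Lab C against (Novel, Safe): payoffs 3.3, 4.8 → best response Risky.
Lab C against (Novel, Incremental): payoffs 3.5, 0.3 → best response Novel.
Lab C against (Risky, Safe): payoffs 2.5, 6 → best response Risky.
Lab C against (Risky, Incremental): payoffs 3.3, 2.5 → best response Novel.
Mutual best responses: (Risky, Safe, Risky); (Risky, Incremental, Novel).

The pure Nash equilibria are (Risky, Safe, Risky), (Risky, Incremental, Novel).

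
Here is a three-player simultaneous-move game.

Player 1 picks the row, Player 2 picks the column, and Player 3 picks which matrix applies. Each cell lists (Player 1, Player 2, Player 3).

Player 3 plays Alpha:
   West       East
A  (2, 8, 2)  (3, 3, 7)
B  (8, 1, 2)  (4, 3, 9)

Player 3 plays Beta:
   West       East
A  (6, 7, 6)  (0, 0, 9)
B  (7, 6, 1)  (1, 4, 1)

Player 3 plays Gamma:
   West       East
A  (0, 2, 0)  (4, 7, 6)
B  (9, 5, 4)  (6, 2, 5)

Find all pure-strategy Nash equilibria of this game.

Pure-strategy Nash equilibria: (B, West, Gamma) and (B, East, Alpha)

(A, West, Alpha): Player 1 can switch to B (2 → 8). Not NE.
(A, West, Beta): Player 1 can switch to B (6 → 7). Not NE.
(A, West, Gamma): Player 1 can switch to B (0 → 9). Not NE.
(A, East, Alpha): Player 1 can switch to B (3 → 4). Not NE.
(A, East, Beta): Player 1 can switch to B (0 → 1). Not NE.
(A, East, Gamma): Player 1 can switch to B (4 → 6). Not NE.
(B, West, Alpha): Player 2 can switch to East (1 → 3). Not NE.
(B, West, Beta): Player 3 can switch to Alpha (1 → 2). Not NE.
(B, West, Gamma): Player 1 gets 9, best alternative 0; Player 2 gets 5, best alternative 2; Player 3 gets 4, best alternative 2. No profitable deviation — NE.
(B, East, Alpha): Player 1 gets 4, best alternative 3; Player 2 gets 3, best alternative 1; Player 3 gets 9, best alternative 5. No profitable deviation — NE.
(The remaining 2 profiles each have a profitable deviation by the same check.)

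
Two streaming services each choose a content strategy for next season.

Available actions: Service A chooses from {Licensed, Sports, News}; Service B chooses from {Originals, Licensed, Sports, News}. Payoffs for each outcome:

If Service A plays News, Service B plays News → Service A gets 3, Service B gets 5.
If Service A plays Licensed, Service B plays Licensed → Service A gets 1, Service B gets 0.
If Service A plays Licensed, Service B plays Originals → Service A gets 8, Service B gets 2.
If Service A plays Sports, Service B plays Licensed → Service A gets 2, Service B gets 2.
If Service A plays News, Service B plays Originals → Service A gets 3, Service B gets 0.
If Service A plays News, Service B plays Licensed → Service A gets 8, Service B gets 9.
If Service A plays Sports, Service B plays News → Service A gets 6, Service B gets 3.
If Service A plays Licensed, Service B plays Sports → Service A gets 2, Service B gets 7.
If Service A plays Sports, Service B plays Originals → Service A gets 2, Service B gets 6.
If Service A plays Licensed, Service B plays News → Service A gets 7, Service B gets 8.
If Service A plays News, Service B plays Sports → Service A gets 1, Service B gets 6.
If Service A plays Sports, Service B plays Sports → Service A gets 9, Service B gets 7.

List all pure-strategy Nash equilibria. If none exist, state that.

Service A against Originals: payoffs 8, 2, 3 → best response Licensed.
Service A against Licensed: payoffs 1, 2, 8 → best response News.
Service A against Sports: payoffs 2, 9, 1 → best response Sports.
Service A against News: payoffs 7, 6, 3 → best response Licensed.
Service B against Licensed: payoffs 2, 0, 7, 8 → best response News.
Service B against Sports: payoffs 6, 2, 7, 3 → best response Sports.
Service B against News: payoffs 0, 9, 6, 5 → best response Licensed.
Mutual best responses: (Licensed, News); (Sports, Sports); (News, Licensed).

Pure-strategy Nash equilibria: (Licensed, News) and (Sports, Sports) and (News, Licensed)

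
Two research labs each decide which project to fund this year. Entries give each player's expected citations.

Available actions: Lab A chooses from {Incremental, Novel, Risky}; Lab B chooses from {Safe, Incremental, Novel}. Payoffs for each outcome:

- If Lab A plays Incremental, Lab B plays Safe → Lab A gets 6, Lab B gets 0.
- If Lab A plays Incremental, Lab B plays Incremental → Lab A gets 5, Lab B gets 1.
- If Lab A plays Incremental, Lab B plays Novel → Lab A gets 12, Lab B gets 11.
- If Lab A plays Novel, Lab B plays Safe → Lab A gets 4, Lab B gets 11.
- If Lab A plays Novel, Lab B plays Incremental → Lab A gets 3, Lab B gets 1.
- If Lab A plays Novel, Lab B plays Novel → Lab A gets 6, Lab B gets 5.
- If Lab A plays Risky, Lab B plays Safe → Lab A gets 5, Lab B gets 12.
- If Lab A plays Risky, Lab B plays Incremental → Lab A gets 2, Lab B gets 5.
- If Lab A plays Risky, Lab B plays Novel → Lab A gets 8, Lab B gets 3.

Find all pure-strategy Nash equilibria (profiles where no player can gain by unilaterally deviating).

(Incremental, Safe): Lab B can switch to Incremental (0 → 1). Not NE.
(Incremental, Incremental): Lab B can switch to Novel (1 → 11). Not NE.
(Incremental, Novel): Lab A gets 12, best alternative 8; Lab B gets 11, best alternative 1. No profitable deviation — NE.
(Novel, Safe): Lab A can switch to Incremental (4 → 6). Not NE.
(Novel, Incremental): Lab A can switch to Incremental (3 → 5). Not NE.
(Novel, Novel): Lab A can switch to Incremental (6 → 12). Not NE.
(Risky, Safe): Lab A can switch to Incremental (5 → 6). Not NE.
(Risky, Incremental): Lab A can switch to Incremental (2 → 5). Not NE.
(Risky, Novel): Lab A can switch to Incremental (8 → 12). Not NE.

The unique pure-strategy Nash equilibrium is (Incremental, Novel).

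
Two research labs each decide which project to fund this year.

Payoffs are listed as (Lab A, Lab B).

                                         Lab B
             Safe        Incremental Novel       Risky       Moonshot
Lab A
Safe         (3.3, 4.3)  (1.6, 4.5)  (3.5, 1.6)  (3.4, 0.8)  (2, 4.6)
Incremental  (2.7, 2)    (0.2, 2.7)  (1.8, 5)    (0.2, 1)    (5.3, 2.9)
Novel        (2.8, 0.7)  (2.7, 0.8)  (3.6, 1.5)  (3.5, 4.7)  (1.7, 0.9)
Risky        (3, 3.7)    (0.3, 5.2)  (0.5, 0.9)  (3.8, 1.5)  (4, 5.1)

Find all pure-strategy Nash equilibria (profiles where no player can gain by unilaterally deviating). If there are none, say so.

No pure-strategy Nash equilibrium.

(Safe, Safe): Lab B can switch to Incremental (4.3 → 4.5). Not NE.
(Safe, Incremental): Lab A can switch to Novel (1.6 → 2.7). Not NE.
(Safe, Novel): Lab A can switch to Novel (3.5 → 3.6). Not NE.
(Safe, Risky): Lab A can switch to Novel (3.4 → 3.5). Not NE.
(Safe, Moonshot): Lab A can switch to Incremental (2 → 5.3). Not NE.
(Incremental, Safe): Lab A can switch to Safe (2.7 → 3.3). Not NE.
(Incremental, Incremental): Lab A can switch to Safe (0.2 → 1.6). Not NE.
(Incremental, Novel): Lab A can switch to Safe (1.8 → 3.5). Not NE.
(The remaining 12 profiles each have a profitable deviation by the same check.)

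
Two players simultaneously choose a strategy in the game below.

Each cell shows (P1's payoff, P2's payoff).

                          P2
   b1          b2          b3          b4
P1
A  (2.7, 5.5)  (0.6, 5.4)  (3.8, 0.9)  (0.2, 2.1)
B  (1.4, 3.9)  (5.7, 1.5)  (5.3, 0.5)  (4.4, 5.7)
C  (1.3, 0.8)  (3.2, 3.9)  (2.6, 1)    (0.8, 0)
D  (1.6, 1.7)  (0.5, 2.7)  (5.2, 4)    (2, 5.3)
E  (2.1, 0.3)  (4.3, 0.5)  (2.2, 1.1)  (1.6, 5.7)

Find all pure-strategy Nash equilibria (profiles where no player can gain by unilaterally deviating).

P1 against b1: payoffs 2.7, 1.4, 1.3, 1.6, 2.1 → best response A.
P1 against b2: payoffs 0.6, 5.7, 3.2, 0.5, 4.3 → best response B.
P1 against b3: payoffs 3.8, 5.3, 2.6, 5.2, 2.2 → best response B.
P1 against b4: payoffs 0.2, 4.4, 0.8, 2, 1.6 → best response B.
P2 against A: payoffs 5.5, 5.4, 0.9, 2.1 → best response b1.
P2 against B: payoffs 3.9, 1.5, 0.5, 5.7 → best response b4.
P2 against C: payoffs 0.8, 3.9, 1, 0 → best response b2.
P2 against D: payoffs 1.7, 2.7, 4, 5.3 → best response b4.
P2 against E: payoffs 0.3, 0.5, 1.1, 5.7 → best response b4.
Mutual best responses: (A, b1); (B, b4).

Pure-strategy Nash equilibria: (A, b1), (B, b4)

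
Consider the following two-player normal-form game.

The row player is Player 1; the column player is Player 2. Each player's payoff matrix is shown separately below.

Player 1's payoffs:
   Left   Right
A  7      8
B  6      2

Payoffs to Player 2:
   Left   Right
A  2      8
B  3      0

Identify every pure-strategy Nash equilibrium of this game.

Player 1 against Left: payoffs 7, 6 → best response A.
Player 1 against Right: payoffs 8, 2 → best response A.
Player 2 against A: payoffs 2, 8 → best response Right.
Player 2 against B: payoffs 3, 0 → best response Left.
Mutual best responses: (A, Right).

The unique pure-strategy Nash equilibrium is (A, Right).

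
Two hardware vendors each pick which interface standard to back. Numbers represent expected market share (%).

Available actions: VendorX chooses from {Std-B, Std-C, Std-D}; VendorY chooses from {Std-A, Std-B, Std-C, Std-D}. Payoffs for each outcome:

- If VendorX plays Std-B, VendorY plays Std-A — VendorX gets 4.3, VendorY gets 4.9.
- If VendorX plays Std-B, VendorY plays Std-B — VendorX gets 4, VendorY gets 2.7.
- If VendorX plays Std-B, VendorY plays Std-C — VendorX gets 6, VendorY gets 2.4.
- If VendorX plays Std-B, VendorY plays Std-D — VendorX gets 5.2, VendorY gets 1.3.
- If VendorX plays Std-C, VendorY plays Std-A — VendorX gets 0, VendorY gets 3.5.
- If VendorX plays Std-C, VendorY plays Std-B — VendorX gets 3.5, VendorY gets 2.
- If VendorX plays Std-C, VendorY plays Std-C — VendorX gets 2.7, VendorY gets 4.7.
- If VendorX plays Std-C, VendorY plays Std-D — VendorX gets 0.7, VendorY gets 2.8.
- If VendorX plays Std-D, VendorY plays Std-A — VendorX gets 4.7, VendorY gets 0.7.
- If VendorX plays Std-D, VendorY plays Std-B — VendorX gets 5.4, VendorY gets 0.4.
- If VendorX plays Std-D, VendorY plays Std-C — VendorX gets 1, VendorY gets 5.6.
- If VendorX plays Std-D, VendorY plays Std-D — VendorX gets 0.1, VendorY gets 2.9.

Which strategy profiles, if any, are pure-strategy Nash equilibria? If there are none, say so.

This game has no pure Nash equilibrium.

For each player, find the best response to each opponent profile; mutual best responses are the pure NE.
VendorX against Std-A: payoffs 4.3, 0, 4.7 → best response Std-D.
VendorX against Std-B: payoffs 4, 3.5, 5.4 → best response Std-D.
VendorX against Std-C: payoffs 6, 2.7, 1 → best response Std-B.
VendorX against Std-D: payoffs 5.2, 0.7, 0.1 → best response Std-B.
VendorY against Std-B: payoffs 4.9, 2.7, 2.4, 1.3 → best response Std-A.
VendorY against Std-C: payoffs 3.5, 2, 4.7, 2.8 → best response Std-C.
VendorY against Std-D: payoffs 0.7, 0.4, 5.6, 2.9 → best response Std-C.
No profile is a mutual best response for all players.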